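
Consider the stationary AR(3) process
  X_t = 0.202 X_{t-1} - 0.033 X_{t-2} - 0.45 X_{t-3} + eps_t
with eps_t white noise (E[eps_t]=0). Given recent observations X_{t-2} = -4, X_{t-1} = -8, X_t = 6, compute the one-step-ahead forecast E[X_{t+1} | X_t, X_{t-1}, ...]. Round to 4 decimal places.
E[X_{t+1} \mid \mathcal F_t] = 3.2760

For an AR(p) model X_t = c + sum_i phi_i X_{t-i} + eps_t, the
one-step-ahead conditional mean is
  E[X_{t+1} | X_t, ...] = c + sum_i phi_i X_{t+1-i}.
Substitute known values:
  E[X_{t+1} | ...] = (0.202) * (6) + (-0.033) * (-8) + (-0.45) * (-4)
                   = 3.2760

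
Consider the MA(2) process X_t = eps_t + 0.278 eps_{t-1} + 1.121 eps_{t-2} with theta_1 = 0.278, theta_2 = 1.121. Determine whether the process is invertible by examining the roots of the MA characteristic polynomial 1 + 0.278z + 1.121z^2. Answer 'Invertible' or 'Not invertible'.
\text{Not invertible}

The MA(q) characteristic polynomial is P(z) = 1 + 0.278z + 1.121z^2.
Invertibility requires all roots to lie outside the unit circle, i.e. |z| > 1 for every root.
Set 1 + (0.278) z + (1.121) z^2 = 0, i.e. a z^2 + b z + c = 0 with a = 1.121, b = 0.278, c = 1.
Discriminant D = b^2 - 4ac = (0.278)^2 - 4*(1.121)*1 = 0.077284 - (4.484) = -4.406716.
D < 0, so the roots are the complex-conjugate pair z = (-b +/- i sqrt(-D)) / (2a) = -0.124 +/- 0.9363i.
For a conjugate pair |z|^2 = z * conj(z) = (product of roots) = c/a = 1/(1.121) = 0.892061, so |z| = sqrt(0.892061) = 0.9445 for both roots.
Moduli of all roots: 0.9445, 0.9445.
All moduli strictly greater than 1? No.
Verdict: Not invertible.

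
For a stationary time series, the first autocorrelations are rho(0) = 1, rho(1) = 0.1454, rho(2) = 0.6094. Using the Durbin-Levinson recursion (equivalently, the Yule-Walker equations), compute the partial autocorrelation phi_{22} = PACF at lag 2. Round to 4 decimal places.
\phi_{22} = 0.6010

The PACF at lag k is phi_{kk}, the last component of the solution
to the Yule-Walker system G_k phi = r_k where
  (G_k)_{ij} = rho(|i - j|), (r_k)_i = rho(i), i,j = 1..k.
Equivalently, Durbin-Levinson gives phi_{kk} iteratively:
  phi_{11} = rho(1)
  phi_{kk} = [rho(k) - sum_{j=1..k-1} phi_{k-1,j} rho(k-j)]
            / [1 - sum_{j=1..k-1} phi_{k-1,j} rho(j)],
  phi_{k,j} = phi_{k-1,j} - phi_{kk} phi_{k-1,k-j},  j = 1..k-1.
Step k = 1:
  phi_11 = rho(1) = 0.1454.
Step k = 2:
  phi_22 = [rho(2) - phi_11 rho(1)] / [1 - phi_11 rho(1)] = [0.6094 - (0.1454)(0.1454)] / [1 - (0.1454)(0.1454)]
         = 0.58825884 / 0.97885884 = 0.601.
Therefore phi_{22} = 0.6010.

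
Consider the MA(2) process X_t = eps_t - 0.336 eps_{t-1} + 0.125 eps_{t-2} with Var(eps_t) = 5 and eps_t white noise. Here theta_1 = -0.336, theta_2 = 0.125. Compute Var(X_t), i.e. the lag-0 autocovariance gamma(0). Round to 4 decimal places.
\gamma(0) = 5.6426

For an MA(q) process X_t = eps_t + sum_i theta_i eps_{t-i} with
Var(eps_t) = sigma^2, the variance is
  gamma(0) = sigma^2 * (1 + sum_i theta_i^2).
  sum_i theta_i^2 = (-0.336)^2 + (0.125)^2 = 0.112896 + 0.015625 = 0.128521.
  gamma(0) = 5 * (1 + 0.128521) = 5 * 1.128521 = 5.642605, which rounds to 5.6426.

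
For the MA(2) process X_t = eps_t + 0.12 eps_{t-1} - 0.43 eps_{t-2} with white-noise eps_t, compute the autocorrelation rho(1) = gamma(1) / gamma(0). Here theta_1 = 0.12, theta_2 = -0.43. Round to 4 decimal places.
\rho(1) = 0.0570

For an MA(q) process with theta_0 = 1, the autocovariance is
  gamma(k) = sigma^2 * sum_{i=0..q-k} theta_i * theta_{i+k},
and rho(k) = gamma(k) / gamma(0). Sigma^2 cancels.
  numerator   = (1)*(0.12) + (0.12)*(-0.43) = 0.0684.
  denominator = (1)^2 + (0.12)^2 + (-0.43)^2 = 1.1993.
  rho(1) = 0.0684 / 1.1993 = 0.0570.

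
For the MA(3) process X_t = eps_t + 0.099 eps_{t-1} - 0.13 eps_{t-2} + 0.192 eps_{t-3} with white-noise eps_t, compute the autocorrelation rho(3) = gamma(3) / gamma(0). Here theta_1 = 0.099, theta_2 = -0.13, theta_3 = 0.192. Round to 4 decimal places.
\rho(3) = 0.1805

For an MA(q) process with theta_0 = 1, the autocovariance is
  gamma(k) = sigma^2 * sum_{i=0..q-k} theta_i * theta_{i+k},
and rho(k) = gamma(k) / gamma(0). Sigma^2 cancels.
  numerator   = (1)*(0.192) = 0.192.
  denominator = (1)^2 + (0.099)^2 + (-0.13)^2 + (0.192)^2 = 1.063565.
  rho(3) = 0.192 / 1.063565 = 0.1805.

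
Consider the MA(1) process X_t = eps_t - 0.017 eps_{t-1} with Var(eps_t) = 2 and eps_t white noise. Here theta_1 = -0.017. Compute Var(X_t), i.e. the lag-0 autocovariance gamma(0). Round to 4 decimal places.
\gamma(0) = 2.0006

For an MA(q) process X_t = eps_t + sum_i theta_i eps_{t-i} with
Var(eps_t) = sigma^2, the variance is
  gamma(0) = sigma^2 * (1 + sum_i theta_i^2).
  sum_i theta_i^2 = (-0.017)^2 = 0.000289.
  gamma(0) = 2 * (1 + 0.000289) = 2 * 1.000289 = 2.000578, which rounds to 2.0006.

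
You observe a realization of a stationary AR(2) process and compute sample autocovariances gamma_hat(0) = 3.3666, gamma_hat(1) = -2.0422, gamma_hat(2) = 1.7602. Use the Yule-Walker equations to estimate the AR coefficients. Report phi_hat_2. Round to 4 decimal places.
\hat\phi_{2} = 0.2450

The Yule-Walker equations for an AR(p) process read, in matrix form,
  Gamma_p phi = r_p,   with   (Gamma_p)_{ij} = gamma(|i - j|),
                       (r_p)_i = gamma(i),   i,j = 1..p.
Substitute the sample gammas (Toeplitz matrix and right-hand side of size 2):
  Gamma_p = [[3.3666, -2.0422], [-2.0422, 3.3666]]
  r_p     = [-2.0422, 1.7602]
Written out:
  3.3666 phi_1 - 2.0422 phi_2 = -2.0422
  -2.0422 phi_1 + 3.3666 phi_2 = 1.7602
Solve by Cramer's rule:
  det = gamma(0)^2 - gamma(1)^2 = (3.3666)^2 - (-2.0422)^2 = 11.33399556 - 4.17058084 = 7.16341472
  phi_hat_1 = [gamma(1) gamma(0) - gamma(1) gamma(2)] / det = [(-2.0422)(3.3666) - (-2.0422)(1.7602)] / 7.16341472 = -3.28059008 / 7.16341472 = -0.458
  phi_hat_2 = [gamma(0) gamma(2) - gamma(1)^2] / det = [(3.3666)(1.7602) - (-2.0422)^2] / 7.16341472 = 1.75530848 / 7.16341472 = 0.245
So phi_hat = [-0.4580, 0.2450].
Therefore phi_hat_2 = 0.2450.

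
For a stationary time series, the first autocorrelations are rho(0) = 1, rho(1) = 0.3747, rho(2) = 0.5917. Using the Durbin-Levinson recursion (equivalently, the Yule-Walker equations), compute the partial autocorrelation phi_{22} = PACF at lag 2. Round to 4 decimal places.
\phi_{22} = 0.5250

The PACF at lag k is phi_{kk}, the last component of the solution
to the Yule-Walker system G_k phi = r_k where
  (G_k)_{ij} = rho(|i - j|), (r_k)_i = rho(i), i,j = 1..k.
Equivalently, Durbin-Levinson gives phi_{kk} iteratively:
  phi_{11} = rho(1)
  phi_{kk} = [rho(k) - sum_{j=1..k-1} phi_{k-1,j} rho(k-j)]
            / [1 - sum_{j=1..k-1} phi_{k-1,j} rho(j)],
  phi_{k,j} = phi_{k-1,j} - phi_{kk} phi_{k-1,k-j},  j = 1..k-1.
Step k = 1:
  phi_11 = rho(1) = 0.3747.
Step k = 2:
  phi_22 = [rho(2) - phi_11 rho(1)] / [1 - phi_11 rho(1)] = [0.5917 - (0.3747)(0.3747)] / [1 - (0.3747)(0.3747)]
         = 0.45129991 / 0.85959991 = 0.525.
Therefore phi_{22} = 0.5250.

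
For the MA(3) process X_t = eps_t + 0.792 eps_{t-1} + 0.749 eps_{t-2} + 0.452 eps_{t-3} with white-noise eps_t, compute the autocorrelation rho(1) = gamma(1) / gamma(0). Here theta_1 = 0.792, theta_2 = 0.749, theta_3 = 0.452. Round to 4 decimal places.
\rho(1) = 0.7205

For an MA(q) process with theta_0 = 1, the autocovariance is
  gamma(k) = sigma^2 * sum_{i=0..q-k} theta_i * theta_{i+k},
and rho(k) = gamma(k) / gamma(0). Sigma^2 cancels.
  numerator   = (1)*(0.792) + (0.792)*(0.749) + (0.749)*(0.452) = 1.723756.
  denominator = (1)^2 + (0.792)^2 + (0.749)^2 + (0.452)^2 = 2.392569.
  rho(1) = 1.723756 / 2.392569 = 0.7205.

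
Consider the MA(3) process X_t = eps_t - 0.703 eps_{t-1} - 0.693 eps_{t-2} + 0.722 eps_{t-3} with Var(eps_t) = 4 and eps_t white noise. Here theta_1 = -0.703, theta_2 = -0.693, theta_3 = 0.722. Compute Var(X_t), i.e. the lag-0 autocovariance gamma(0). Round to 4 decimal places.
\gamma(0) = 9.9830

For an MA(q) process X_t = eps_t + sum_i theta_i eps_{t-i} with
Var(eps_t) = sigma^2, the variance is
  gamma(0) = sigma^2 * (1 + sum_i theta_i^2).
  sum_i theta_i^2 = (-0.703)^2 + (-0.693)^2 + (0.722)^2 = 0.494209 + 0.480249 + 0.521284 = 1.495742.
  gamma(0) = 4 * (1 + 1.495742) = 4 * 2.495742 = 9.982968, which rounds to 9.9830.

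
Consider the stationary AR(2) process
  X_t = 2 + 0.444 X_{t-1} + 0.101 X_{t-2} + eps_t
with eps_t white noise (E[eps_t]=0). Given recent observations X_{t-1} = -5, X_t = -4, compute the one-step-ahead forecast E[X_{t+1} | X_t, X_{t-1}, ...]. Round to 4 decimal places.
E[X_{t+1} \mid \mathcal F_t] = -0.2810

For an AR(p) model X_t = c + sum_i phi_i X_{t-i} + eps_t, the
one-step-ahead conditional mean is
  E[X_{t+1} | X_t, ...] = c + sum_i phi_i X_{t+1-i}.
Substitute known values:
  E[X_{t+1} | ...] = 2 + (0.444) * (-4) + (0.101) * (-5)
                   = -0.2810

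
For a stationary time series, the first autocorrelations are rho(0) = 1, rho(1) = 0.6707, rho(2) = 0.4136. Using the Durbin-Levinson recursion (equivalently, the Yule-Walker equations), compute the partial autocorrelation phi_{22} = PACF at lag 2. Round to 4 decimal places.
\phi_{22} = -0.0659

The PACF at lag k is phi_{kk}, the last component of the solution
to the Yule-Walker system G_k phi = r_k where
  (G_k)_{ij} = rho(|i - j|), (r_k)_i = rho(i), i,j = 1..k.
Equivalently, Durbin-Levinson gives phi_{kk} iteratively:
  phi_{11} = rho(1)
  phi_{kk} = [rho(k) - sum_{j=1..k-1} phi_{k-1,j} rho(k-j)]
            / [1 - sum_{j=1..k-1} phi_{k-1,j} rho(j)],
  phi_{k,j} = phi_{k-1,j} - phi_{kk} phi_{k-1,k-j},  j = 1..k-1.
Step k = 1:
  phi_11 = rho(1) = 0.6707.
Step k = 2:
  phi_22 = [rho(2) - phi_11 rho(1)] / [1 - phi_11 rho(1)] = [0.4136 - (0.6707)(0.6707)] / [1 - (0.6707)(0.6707)]
         = -0.03623849 / 0.55016151 = -0.0659.
Therefore phi_{22} = -0.0659.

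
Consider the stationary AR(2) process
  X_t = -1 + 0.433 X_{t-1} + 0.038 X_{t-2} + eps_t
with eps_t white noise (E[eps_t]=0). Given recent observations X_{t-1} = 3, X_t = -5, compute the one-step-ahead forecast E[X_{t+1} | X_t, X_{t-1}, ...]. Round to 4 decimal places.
E[X_{t+1} \mid \mathcal F_t] = -3.0510

For an AR(p) model X_t = c + sum_i phi_i X_{t-i} + eps_t, the
one-step-ahead conditional mean is
  E[X_{t+1} | X_t, ...] = c + sum_i phi_i X_{t+1-i}.
Substitute known values:
  E[X_{t+1} | ...] = -1 + (0.433) * (-5) + (0.038) * (3)
                   = -3.0510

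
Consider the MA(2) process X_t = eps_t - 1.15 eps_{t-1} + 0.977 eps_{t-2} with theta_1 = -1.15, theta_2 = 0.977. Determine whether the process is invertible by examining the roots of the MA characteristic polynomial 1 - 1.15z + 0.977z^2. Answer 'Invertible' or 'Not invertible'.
\text{Invertible}

The MA(q) characteristic polynomial is P(z) = 1 - 1.15z + 0.977z^2.
Invertibility requires all roots to lie outside the unit circle, i.e. |z| > 1 for every root.
Set 1 + (-1.15) z + (0.977) z^2 = 0, i.e. a z^2 + b z + c = 0 with a = 0.977, b = -1.15, c = 1.
Discriminant D = b^2 - 4ac = (-1.15)^2 - 4*(0.977)*1 = 1.3225 - (3.908) = -2.5855.
D < 0, so the roots are the complex-conjugate pair z = (-b +/- i sqrt(-D)) / (2a) = 0.5885 +/- 0.8229i.
For a conjugate pair |z|^2 = z * conj(z) = (product of roots) = c/a = 1/(0.977) = 1.023541, so |z| = sqrt(1.023541) = 1.0117 for both roots.
Moduli of all roots: 1.0117, 1.0117.
All moduli strictly greater than 1? Yes.
Verdict: Invertible.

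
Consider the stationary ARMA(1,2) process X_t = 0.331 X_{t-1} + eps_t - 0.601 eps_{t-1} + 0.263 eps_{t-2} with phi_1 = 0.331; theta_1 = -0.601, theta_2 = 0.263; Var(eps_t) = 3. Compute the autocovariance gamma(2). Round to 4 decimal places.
\gamma(2) = 0.4855

Multiply the model equation by X_{t-k} and take expectations. With theta_0 = psi_0 = 1 and psi_j the MA(infinity) weights, this gives
  gamma(k) - sum_i phi_i gamma(k-i) = c_k,
  c_k = sigma^2 * sum_{j=k..q} theta_j psi_{j-k}   (c_k = 0 for k > q),
using gamma(-m) = gamma(m).
psi-weights needed (psi_j = theta_j + sum_i phi_i psi_{j-i}):
  psi_1 = theta_1 + phi_1 = -0.601 + (0.331) = -0.27
  psi_2 = theta_2 + phi_1 psi_1 = 0.263 + (0.331)(-0.27) = 0.17363
Right-hand sides:
  c_0 = sigma^2 (1 + theta_1 psi_1 + theta_2 psi_2) = 3 * (1 + (-0.601)(-0.27) + (0.263)(0.17363)) = 3 * 1.207935 = 3.623804
  c_1 = sigma^2 (theta_1 + theta_2 psi_1) = 3 * (-0.601 + (0.263)(-0.27)) = -2.01603
  c_2 = sigma^2 theta_2 = 3 * (0.263) = 0.789
Equations for k = 0 and k = 1 (AR order 1):
  gamma(0) = phi_1 gamma(1) + c_0
  gamma(1) = phi_1 gamma(0) + c_1
Substituting the second into the first: gamma(0) (1 - phi_1^2) = c_0 + phi_1 c_1, so
  gamma(0) = (c_0 + phi_1 c_1) / (1 - phi_1^2) = (3.623804 + (0.331)(-2.01603)) / (1 - (0.331)^2) = 2.956498 / 0.890439 = 3.32027.
  gamma(1) = phi_1 gamma(0) + c_1 = (0.331)(3.32027) + (-2.01603) = -0.917021.
For k = 2: gamma(2) = phi_1 gamma(1) + c_2
  = (0.331)(-0.917021) + (0.789) = 0.485466.
Therefore gamma(2) = 0.4855 (to 4 decimal places).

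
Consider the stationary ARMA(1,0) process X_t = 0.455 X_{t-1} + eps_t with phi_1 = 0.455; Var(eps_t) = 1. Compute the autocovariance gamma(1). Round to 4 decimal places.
\gamma(1) = 0.5738

Multiply the model equation by X_{t-k} and take expectations. With theta_0 = psi_0 = 1 and psi_j the MA(infinity) weights, this gives
  gamma(k) - sum_i phi_i gamma(k-i) = c_k,
  c_k = sigma^2 * sum_{j=k..q} theta_j psi_{j-k}   (c_k = 0 for k > q),
using gamma(-m) = gamma(m).
Pure AR (q = 0): c_0 = sigma^2 = 1, c_k = 0 for k >= 1.
Equations for k = 0 and k = 1 (AR order 1):
  gamma(0) = phi_1 gamma(1) + c_0
  gamma(1) = phi_1 gamma(0) + c_1
Substituting the second into the first: gamma(0) (1 - phi_1^2) = c_0 + phi_1 c_1, so
  gamma(0) = c_0 / (1 - phi_1^2) = 1 / (1 - (0.455)^2) = 1 / 0.792975 = 1.261074.
  gamma(1) = phi_1 gamma(0) = (0.455)(1.261074) = 0.573789.
Therefore gamma(1) = 0.5738 (to 4 decimal places).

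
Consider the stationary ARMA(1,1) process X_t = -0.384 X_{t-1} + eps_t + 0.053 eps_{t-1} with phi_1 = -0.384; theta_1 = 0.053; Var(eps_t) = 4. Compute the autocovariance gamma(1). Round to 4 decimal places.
\gamma(1) = -1.5214

Multiply the model equation by X_{t-k} and take expectations. With theta_0 = psi_0 = 1 and psi_j the MA(infinity) weights, this gives
  gamma(k) - sum_i phi_i gamma(k-i) = c_k,
  c_k = sigma^2 * sum_{j=k..q} theta_j psi_{j-k}   (c_k = 0 for k > q),
using gamma(-m) = gamma(m).
psi-weights needed (psi_j = theta_j + sum_i phi_i psi_{j-i}):
  psi_1 = theta_1 + phi_1 = 0.053 + (-0.384) = -0.331
Right-hand sides:
  c_0 = sigma^2 (1 + theta_1 psi_1) = 4 * (1 + (0.053)(-0.331)) = 4 * 0.982457 = 3.929828
  c_1 = sigma^2 theta_1 = 4 * (0.053) = 0.212
  c_2 = 0
Equations for k = 0 and k = 1 (AR order 1):
  gamma(0) = phi_1 gamma(1) + c_0
  gamma(1) = phi_1 gamma(0) + c_1
Substituting the second into the first: gamma(0) (1 - phi_1^2) = c_0 + phi_1 c_1, so
  gamma(0) = (c_0 + phi_1 c_1) / (1 - phi_1^2) = (3.929828 + (-0.384)(0.212)) / (1 - (-0.384)^2) = 3.84842 / 0.852544 = 4.514043.
  gamma(1) = phi_1 gamma(0) + c_1 = (-0.384)(4.514043) + (0.212) = -1.521392.
Therefore gamma(1) = -1.5214 (to 4 decimal places).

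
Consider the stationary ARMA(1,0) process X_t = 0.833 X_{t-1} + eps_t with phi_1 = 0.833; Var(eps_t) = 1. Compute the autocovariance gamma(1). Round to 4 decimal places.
\gamma(1) = 2.7212

Multiply the model equation by X_{t-k} and take expectations. With theta_0 = psi_0 = 1 and psi_j the MA(infinity) weights, this gives
  gamma(k) - sum_i phi_i gamma(k-i) = c_k,
  c_k = sigma^2 * sum_{j=k..q} theta_j psi_{j-k}   (c_k = 0 for k > q),
using gamma(-m) = gamma(m).
Pure AR (q = 0): c_0 = sigma^2 = 1, c_k = 0 for k >= 1.
Equations for k = 0 and k = 1 (AR order 1):
  gamma(0) = phi_1 gamma(1) + c_0
  gamma(1) = phi_1 gamma(0) + c_1
Substituting the second into the first: gamma(0) (1 - phi_1^2) = c_0 + phi_1 c_1, so
  gamma(0) = c_0 / (1 - phi_1^2) = 1 / (1 - (0.833)^2) = 1 / 0.306111 = 3.266789.
  gamma(1) = phi_1 gamma(0) = (0.833)(3.266789) = 2.721235.
Therefore gamma(1) = 2.7212 (to 4 decimal places).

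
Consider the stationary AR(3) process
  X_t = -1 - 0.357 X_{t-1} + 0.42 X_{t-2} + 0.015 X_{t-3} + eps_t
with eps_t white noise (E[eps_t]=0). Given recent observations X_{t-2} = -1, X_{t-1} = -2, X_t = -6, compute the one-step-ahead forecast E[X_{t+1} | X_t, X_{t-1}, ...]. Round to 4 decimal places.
E[X_{t+1} \mid \mathcal F_t] = 0.2870

For an AR(p) model X_t = c + sum_i phi_i X_{t-i} + eps_t, the
one-step-ahead conditional mean is
  E[X_{t+1} | X_t, ...] = c + sum_i phi_i X_{t+1-i}.
Substitute known values:
  E[X_{t+1} | ...] = -1 + (-0.357) * (-6) + (0.42) * (-2) + (0.015) * (-1)
                   = 0.2870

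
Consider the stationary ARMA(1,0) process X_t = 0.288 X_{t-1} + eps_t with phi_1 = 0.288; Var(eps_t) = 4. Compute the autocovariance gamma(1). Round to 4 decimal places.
\gamma(1) = 1.2562

Multiply the model equation by X_{t-k} and take expectations. With theta_0 = psi_0 = 1 and psi_j the MA(infinity) weights, this gives
  gamma(k) - sum_i phi_i gamma(k-i) = c_k,
  c_k = sigma^2 * sum_{j=k..q} theta_j psi_{j-k}   (c_k = 0 for k > q),
using gamma(-m) = gamma(m).
Pure AR (q = 0): c_0 = sigma^2 = 4, c_k = 0 for k >= 1.
Equations for k = 0 and k = 1 (AR order 1):
  gamma(0) = phi_1 gamma(1) + c_0
  gamma(1) = phi_1 gamma(0) + c_1
Substituting the second into the first: gamma(0) (1 - phi_1^2) = c_0 + phi_1 c_1, so
  gamma(0) = c_0 / (1 - phi_1^2) = 4 / (1 - (0.288)^2) = 4 / 0.917056 = 4.361784.
  gamma(1) = phi_1 gamma(0) = (0.288)(4.361784) = 1.256194.
Therefore gamma(1) = 1.2562 (to 4 decimal places).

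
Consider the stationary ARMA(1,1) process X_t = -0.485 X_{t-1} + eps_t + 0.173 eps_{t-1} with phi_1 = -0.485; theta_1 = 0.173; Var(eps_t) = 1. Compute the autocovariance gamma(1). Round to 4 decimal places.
\gamma(1) = -0.3737

Multiply the model equation by X_{t-k} and take expectations. With theta_0 = psi_0 = 1 and psi_j the MA(infinity) weights, this gives
  gamma(k) - sum_i phi_i gamma(k-i) = c_k,
  c_k = sigma^2 * sum_{j=k..q} theta_j psi_{j-k}   (c_k = 0 for k > q),
using gamma(-m) = gamma(m).
psi-weights needed (psi_j = theta_j + sum_i phi_i psi_{j-i}):
  psi_1 = theta_1 + phi_1 = 0.173 + (-0.485) = -0.312
Right-hand sides:
  c_0 = sigma^2 (1 + theta_1 psi_1) = 1 * (1 + (0.173)(-0.312)) = 1 * 0.946024 = 0.946024
  c_1 = sigma^2 theta_1 = 1 * (0.173) = 0.173
  c_2 = 0
Equations for k = 0 and k = 1 (AR order 1):
  gamma(0) = phi_1 gamma(1) + c_0
  gamma(1) = phi_1 gamma(0) + c_1
Substituting the second into the first: gamma(0) (1 - phi_1^2) = c_0 + phi_1 c_1, so
  gamma(0) = (c_0 + phi_1 c_1) / (1 - phi_1^2) = (0.946024 + (-0.485)(0.173)) / (1 - (-0.485)^2) = 0.862119 / 0.764775 = 1.127284.
  gamma(1) = phi_1 gamma(0) + c_1 = (-0.485)(1.127284) + (0.173) = -0.373733.
Therefore gamma(1) = -0.3737 (to 4 decimal places).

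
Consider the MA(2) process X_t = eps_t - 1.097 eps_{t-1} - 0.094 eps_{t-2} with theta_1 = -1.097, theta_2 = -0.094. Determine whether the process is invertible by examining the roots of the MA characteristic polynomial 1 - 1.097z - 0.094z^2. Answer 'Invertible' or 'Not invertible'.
\text{Not invertible}

The MA(q) characteristic polynomial is P(z) = 1 - 1.097z - 0.094z^2.
Invertibility requires all roots to lie outside the unit circle, i.e. |z| > 1 for every root.
Set 1 + (-1.097) z + (-0.094) z^2 = 0, i.e. a z^2 + b z + c = 0 with a = -0.094, b = -1.097, c = 1.
Discriminant D = b^2 - 4ac = (-1.097)^2 - 4*(-0.094)*1 = 1.203409 - (-0.376) = 1.579409.
D >= 0, so the roots are real: z = (-b +/- sqrt(D)) / (2a) = (1.097 +/- 1.256745) / (-0.188).
  z_1 = (1.097 + 1.256745) / (-0.188) = -12.5199,   |z_1| = 12.5199.
  z_2 = (1.097 - 1.256745) / (-0.188) = 0.8497,   |z_2| = 0.8497.
Moduli of all roots: 12.5199, 0.8497.
All moduli strictly greater than 1? No.
Verdict: Not invertible.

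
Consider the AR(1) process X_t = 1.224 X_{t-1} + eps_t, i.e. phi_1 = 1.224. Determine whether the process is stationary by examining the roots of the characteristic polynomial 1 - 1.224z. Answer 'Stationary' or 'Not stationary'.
\text{Not stationary}

The AR(p) characteristic polynomial is P(z) = 1 - 1.224z.
Stationarity requires all roots to lie outside the unit circle, i.e. |z| > 1 for every root.
This is linear in z: 1 + (-1.224) z = 0  =>  z = -1/(-1.224) = 0.816993,  |z| = 0.816993.
Moduli of all roots: 0.8170.
All moduli strictly greater than 1? No.
Verdict: Not stationary.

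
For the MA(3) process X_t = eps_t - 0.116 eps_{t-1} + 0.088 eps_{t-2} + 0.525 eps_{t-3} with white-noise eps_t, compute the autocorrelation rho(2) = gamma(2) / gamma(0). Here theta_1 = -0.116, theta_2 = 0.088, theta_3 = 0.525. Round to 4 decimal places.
\rho(2) = 0.0209

For an MA(q) process with theta_0 = 1, the autocovariance is
  gamma(k) = sigma^2 * sum_{i=0..q-k} theta_i * theta_{i+k},
and rho(k) = gamma(k) / gamma(0). Sigma^2 cancels.
  numerator   = (1)*(0.088) + (-0.116)*(0.525) = 0.0271.
  denominator = (1)^2 + (-0.116)^2 + (0.088)^2 + (0.525)^2 = 1.296825.
  rho(2) = 0.0271 / 1.296825 = 0.0209.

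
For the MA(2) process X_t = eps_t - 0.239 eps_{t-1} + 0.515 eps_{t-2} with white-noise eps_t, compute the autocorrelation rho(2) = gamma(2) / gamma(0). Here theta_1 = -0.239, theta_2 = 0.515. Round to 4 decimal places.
\rho(2) = 0.3895

For an MA(q) process with theta_0 = 1, the autocovariance is
  gamma(k) = sigma^2 * sum_{i=0..q-k} theta_i * theta_{i+k},
and rho(k) = gamma(k) / gamma(0). Sigma^2 cancels.
  numerator   = (1)*(0.515) = 0.515.
  denominator = (1)^2 + (-0.239)^2 + (0.515)^2 = 1.322346.
  rho(2) = 0.515 / 1.322346 = 0.3895.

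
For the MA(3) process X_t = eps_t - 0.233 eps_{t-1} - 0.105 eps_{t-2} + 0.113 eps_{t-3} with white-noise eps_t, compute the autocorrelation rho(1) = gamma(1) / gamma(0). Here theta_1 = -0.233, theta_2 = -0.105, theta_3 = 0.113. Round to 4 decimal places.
\rho(1) = -0.2044

For an MA(q) process with theta_0 = 1, the autocovariance is
  gamma(k) = sigma^2 * sum_{i=0..q-k} theta_i * theta_{i+k},
and rho(k) = gamma(k) / gamma(0). Sigma^2 cancels.
  numerator   = (1)*(-0.233) + (-0.233)*(-0.105) + (-0.105)*(0.113) = -0.2204.
  denominator = (1)^2 + (-0.233)^2 + (-0.105)^2 + (0.113)^2 = 1.078083.
  rho(1) = -0.2204 / 1.078083 = -0.2044.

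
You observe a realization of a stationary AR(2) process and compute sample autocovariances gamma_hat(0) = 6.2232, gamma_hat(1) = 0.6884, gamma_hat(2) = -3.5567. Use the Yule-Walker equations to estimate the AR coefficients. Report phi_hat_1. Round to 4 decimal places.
\hat\phi_{1} = 0.1760

The Yule-Walker equations for an AR(p) process read, in matrix form,
  Gamma_p phi = r_p,   with   (Gamma_p)_{ij} = gamma(|i - j|),
                       (r_p)_i = gamma(i),   i,j = 1..p.
Substitute the sample gammas (Toeplitz matrix and right-hand side of size 2):
  Gamma_p = [[6.2232, 0.6884], [0.6884, 6.2232]]
  r_p     = [0.6884, -3.5567]
Written out:
  6.2232 phi_1 + 0.6884 phi_2 = 0.6884
  0.6884 phi_1 + 6.2232 phi_2 = -3.5567
Solve by Cramer's rule:
  det = gamma(0)^2 - gamma(1)^2 = (6.2232)^2 - (0.6884)^2 = 38.72821824 - 0.47389456 = 38.25432368
  phi_hat_1 = [gamma(1) gamma(0) - gamma(1) gamma(2)] / det = [(0.6884)(6.2232) - (0.6884)(-3.5567)] / 38.25432368 = 6.73248316 / 38.25432368 = 0.176
  phi_hat_2 = [gamma(0) gamma(2) - gamma(1)^2] / det = [(6.2232)(-3.5567) - (0.6884)^2] / 38.25432368 = -22.60795 / 38.25432368 = -0.591
So phi_hat = [0.1760, -0.5910].
Therefore phi_hat_1 = 0.1760.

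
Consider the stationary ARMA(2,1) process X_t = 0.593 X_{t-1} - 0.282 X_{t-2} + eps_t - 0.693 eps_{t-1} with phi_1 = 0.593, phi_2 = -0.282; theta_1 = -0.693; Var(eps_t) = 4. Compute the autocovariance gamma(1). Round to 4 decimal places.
\gamma(1) = -0.0164

Multiply the model equation by X_{t-k} and take expectations. With theta_0 = psi_0 = 1 and psi_j the MA(infinity) weights, this gives
  gamma(k) - sum_i phi_i gamma(k-i) = c_k,
  c_k = sigma^2 * sum_{j=k..q} theta_j psi_{j-k}   (c_k = 0 for k > q),
using gamma(-m) = gamma(m).
psi-weights needed (psi_j = theta_j + sum_i phi_i psi_{j-i}):
  psi_1 = theta_1 + phi_1 = -0.693 + (0.593) = -0.1
Right-hand sides:
  c_0 = sigma^2 (1 + theta_1 psi_1) = 4 * (1 + (-0.693)(-0.1)) = 4 * 1.0693 = 4.2772
  c_1 = sigma^2 theta_1 = 4 * (-0.693) = -2.772
  c_2 = 0
Equations for k = 0, 1, 2 (AR order 2, c_2 = 0):
  (E0) gamma(0) = phi_1 gamma(1) + phi_2 gamma(2) + c_0
  (E1) gamma(1) = phi_1 gamma(0) + phi_2 gamma(1) + c_1
  (E2) gamma(2) = phi_1 gamma(1) + phi_2 gamma(0)
From (E1): gamma(1) = A gamma(0) + B with
  A = phi_1 / (1 - phi_2) = 0.593 / 1.282 = 0.462559,   B = c_1 / (1 - phi_2) = -2.772 / 1.282 = -2.162246.
Insert (E2) into (E0): gamma(0) (1 - phi_2^2) = phi_1 (1 + phi_2) gamma(1) + c_0.
  phi_1 (1 + phi_2) = (0.593)(0.718) = 0.425774,   1 - phi_2^2 = 0.920476.
Replace gamma(1) by A gamma(0) + B and collect gamma(0):
  gamma(0) [0.920476 - (0.425774)(0.462559)] = (0.425774)(-2.162246) + 4.2772
  gamma(0) * 0.723531 = 3.356572
  gamma(0) = 3.356572 / 0.723531 = 4.639156.
  gamma(1) = A gamma(0) + B = (0.462559)(4.639156) + (-2.162246) = -0.016365.
Therefore gamma(1) = -0.0164 (to 4 decimal places).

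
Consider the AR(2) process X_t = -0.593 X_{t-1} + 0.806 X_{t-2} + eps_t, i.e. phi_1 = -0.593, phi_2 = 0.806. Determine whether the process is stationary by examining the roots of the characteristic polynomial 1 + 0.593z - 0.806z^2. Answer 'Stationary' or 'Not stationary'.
\text{Not stationary}

The AR(p) characteristic polynomial is P(z) = 1 + 0.593z - 0.806z^2.
Stationarity requires all roots to lie outside the unit circle, i.e. |z| > 1 for every root.
Set 1 + (0.593) z + (-0.806) z^2 = 0, i.e. a z^2 + b z + c = 0 with a = -0.806, b = 0.593, c = 1.
Discriminant D = b^2 - 4ac = (0.593)^2 - 4*(-0.806)*1 = 0.351649 - (-3.224) = 3.575649.
D >= 0, so the roots are real: z = (-b +/- sqrt(D)) / (2a) = (-0.593 +/- 1.890939) / (-1.612).
  z_1 = (-0.593 + 1.890939) / (-1.612) = -0.8052,   |z_1| = 0.8052.
  z_2 = (-0.593 - 1.890939) / (-1.612) = 1.5409,   |z_2| = 1.5409.
Moduli of all roots: 0.8052, 1.5409.
All moduli strictly greater than 1? No.
Verdict: Not stationary.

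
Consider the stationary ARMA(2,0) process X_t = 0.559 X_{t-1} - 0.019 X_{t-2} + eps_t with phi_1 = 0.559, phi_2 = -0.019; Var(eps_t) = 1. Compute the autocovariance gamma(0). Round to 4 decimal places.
\gamma(0) = 1.4310

Multiply the model equation by X_{t-k} and take expectations. With theta_0 = psi_0 = 1 and psi_j the MA(infinity) weights, this gives
  gamma(k) - sum_i phi_i gamma(k-i) = c_k,
  c_k = sigma^2 * sum_{j=k..q} theta_j psi_{j-k}   (c_k = 0 for k > q),
using gamma(-m) = gamma(m).
Pure AR (q = 0): c_0 = sigma^2 = 1, c_k = 0 for k >= 1.
Equations for k = 0, 1, 2 (AR order 2, c_2 = 0):
  (E0) gamma(0) = phi_1 gamma(1) + phi_2 gamma(2) + c_0
  (E1) gamma(1) = phi_1 gamma(0) + phi_2 gamma(1) + c_1
  (E2) gamma(2) = phi_1 gamma(1) + phi_2 gamma(0)
From (E1): gamma(1) = A gamma(0) + B with
  A = phi_1 / (1 - phi_2) = 0.559 / 1.019 = 0.548577,   B = c_1 / (1 - phi_2) = 0 / 1.019 = 0.
Insert (E2) into (E0): gamma(0) (1 - phi_2^2) = phi_1 (1 + phi_2) gamma(1) + c_0.
  phi_1 (1 + phi_2) = (0.559)(0.981) = 0.548379,   1 - phi_2^2 = 0.999639.
Replace gamma(1) by A gamma(0) + B and collect gamma(0):
  gamma(0) [0.999639 - (0.548379)(0.548577)] = c_0 = 1
  gamma(0) * 0.698811 = 1
  gamma(0) = 1 / 0.698811 = 1.431002.
Therefore gamma(0) = 1.4310 (to 4 decimal places).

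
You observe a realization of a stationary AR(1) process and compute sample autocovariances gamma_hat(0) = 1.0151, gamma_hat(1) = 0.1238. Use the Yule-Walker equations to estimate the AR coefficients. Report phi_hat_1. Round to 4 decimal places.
\hat\phi_{1} = 0.1220

The Yule-Walker equations for an AR(p) process read, in matrix form,
  Gamma_p phi = r_p,   with   (Gamma_p)_{ij} = gamma(|i - j|),
                       (r_p)_i = gamma(i),   i,j = 1..p.
Substitute the sample gammas (Toeplitz matrix and right-hand side of size 1):
  Gamma_p = [[1.0151]]
  r_p     = [0.1238]
With p = 1 this is the single equation gamma(0) phi_1 = gamma(1):
  phi_hat_1 = gamma(1) / gamma(0) = 0.1238 / 1.0151 = 0.1220.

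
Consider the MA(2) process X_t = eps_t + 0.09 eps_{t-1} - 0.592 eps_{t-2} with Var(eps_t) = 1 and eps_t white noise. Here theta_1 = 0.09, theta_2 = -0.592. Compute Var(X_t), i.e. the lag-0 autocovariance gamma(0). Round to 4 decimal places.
\gamma(0) = 1.3586

For an MA(q) process X_t = eps_t + sum_i theta_i eps_{t-i} with
Var(eps_t) = sigma^2, the variance is
  gamma(0) = sigma^2 * (1 + sum_i theta_i^2).
  sum_i theta_i^2 = (0.09)^2 + (-0.592)^2 = 0.0081 + 0.350464 = 0.358564.
  gamma(0) = 1 * (1 + 0.358564) = 1 * 1.358564 = 1.358564, which rounds to 1.3586.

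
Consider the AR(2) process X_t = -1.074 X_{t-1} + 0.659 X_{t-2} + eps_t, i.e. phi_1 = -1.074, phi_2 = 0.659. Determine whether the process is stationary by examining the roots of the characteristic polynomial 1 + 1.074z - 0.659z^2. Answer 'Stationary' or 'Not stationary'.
\text{Not stationary}

The AR(p) characteristic polynomial is P(z) = 1 + 1.074z - 0.659z^2.
Stationarity requires all roots to lie outside the unit circle, i.e. |z| > 1 for every root.
Set 1 + (1.074) z + (-0.659) z^2 = 0, i.e. a z^2 + b z + c = 0 with a = -0.659, b = 1.074, c = 1.
Discriminant D = b^2 - 4ac = (1.074)^2 - 4*(-0.659)*1 = 1.153476 - (-2.636) = 3.789476.
D >= 0, so the roots are real: z = (-b +/- sqrt(D)) / (2a) = (-1.074 +/- 1.946658) / (-1.318).
  z_1 = (-1.074 + 1.946658) / (-1.318) = -0.6621,   |z_1| = 0.6621.
  z_2 = (-1.074 - 1.946658) / (-1.318) = 2.2918,   |z_2| = 2.2918.
Moduli of all roots: 0.6621, 2.2918.
All moduli strictly greater than 1? No.
Verdict: Not stationary.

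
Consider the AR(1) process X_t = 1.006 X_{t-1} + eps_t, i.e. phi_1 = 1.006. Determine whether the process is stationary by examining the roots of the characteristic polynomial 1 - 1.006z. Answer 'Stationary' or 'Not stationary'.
\text{Not stationary}

The AR(p) characteristic polynomial is P(z) = 1 - 1.006z.
Stationarity requires all roots to lie outside the unit circle, i.e. |z| > 1 for every root.
This is linear in z: 1 + (-1.006) z = 0  =>  z = -1/(-1.006) = 0.994036,  |z| = 0.994036.
Moduli of all roots: 0.9940.
All moduli strictly greater than 1? No.
Verdict: Not stationary.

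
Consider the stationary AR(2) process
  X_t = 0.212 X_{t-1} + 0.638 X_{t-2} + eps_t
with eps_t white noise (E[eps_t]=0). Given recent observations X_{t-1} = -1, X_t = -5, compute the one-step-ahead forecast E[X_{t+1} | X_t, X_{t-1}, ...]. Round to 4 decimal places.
E[X_{t+1} \mid \mathcal F_t] = -1.6980

For an AR(p) model X_t = c + sum_i phi_i X_{t-i} + eps_t, the
one-step-ahead conditional mean is
  E[X_{t+1} | X_t, ...] = c + sum_i phi_i X_{t+1-i}.
Substitute known values:
  E[X_{t+1} | ...] = (0.212) * (-5) + (0.638) * (-1)
                   = -1.6980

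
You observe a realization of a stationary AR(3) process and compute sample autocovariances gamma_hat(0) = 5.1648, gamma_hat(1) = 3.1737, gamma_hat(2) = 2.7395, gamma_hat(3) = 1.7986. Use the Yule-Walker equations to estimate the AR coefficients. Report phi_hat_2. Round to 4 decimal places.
\hat\phi_{2} = 0.2840

The Yule-Walker equations for an AR(p) process read, in matrix form,
  Gamma_p phi = r_p,   with   (Gamma_p)_{ij} = gamma(|i - j|),
                       (r_p)_i = gamma(i),   i,j = 1..p.
Substitute the sample gammas (Toeplitz matrix and right-hand side of size 3):
  Gamma_p = [[5.1648, 3.1737, 2.7395], [3.1737, 5.1648, 3.1737], [2.7395, 3.1737, 5.1648]]
  r_p     = [3.1737, 2.7395, 1.7986]
Written out (R1..R3):
  (R1) 5.1648 phi_1 + 3.1737 phi_2 + 2.7395 phi_3 = 3.1737
  (R2) 3.1737 phi_1 + 5.1648 phi_2 + 3.1737 phi_3 = 2.7395
  (R3) 2.7395 phi_1 + 3.1737 phi_2 + 5.1648 phi_3 = 1.7986
Gaussian elimination:
  R2 <- R2 - (3.1737/5.1648) R1 = R2 - (0.614487) R1:  3.214604 phi_2 + 1.490314 phi_3 = 0.789304
  R3 <- R3 - (2.7395/5.1648) R1 = R3 - (0.530417) R1:  1.490314 phi_2 + 3.711721 phi_3 = 0.115214
  R3 <- R3 - (1.490314/3.214604) R2 = R3 - (0.463607) R2:  3.020801 phi_3 = -0.250713
Back-substitution:
  phi_hat_3 = -0.250713 / 3.020801 = -0.082996
  phi_hat_2 = (0.789304 - (1.490314)(-0.082996)) / 3.214604 = 0.284014
  phi_hat_1 = (3.1737 - (3.1737)(0.284014) - (2.7395)(-0.082996)) / 5.1648 = 0.483986
So phi_hat = [0.4840, 0.2840, -0.0830].
Therefore phi_hat_2 = 0.2840.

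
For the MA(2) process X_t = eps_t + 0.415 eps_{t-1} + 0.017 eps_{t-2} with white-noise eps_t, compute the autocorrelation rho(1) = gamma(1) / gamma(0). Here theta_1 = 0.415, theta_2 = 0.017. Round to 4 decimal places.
\rho(1) = 0.3600

For an MA(q) process with theta_0 = 1, the autocovariance is
  gamma(k) = sigma^2 * sum_{i=0..q-k} theta_i * theta_{i+k},
and rho(k) = gamma(k) / gamma(0). Sigma^2 cancels.
  numerator   = (1)*(0.415) + (0.415)*(0.017) = 0.422055.
  denominator = (1)^2 + (0.415)^2 + (0.017)^2 = 1.172514.
  rho(1) = 0.422055 / 1.172514 = 0.3600.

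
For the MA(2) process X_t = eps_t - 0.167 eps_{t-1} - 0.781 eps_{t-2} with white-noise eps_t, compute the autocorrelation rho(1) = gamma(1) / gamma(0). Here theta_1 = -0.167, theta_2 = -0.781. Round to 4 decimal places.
\rho(1) = -0.0223

For an MA(q) process with theta_0 = 1, the autocovariance is
  gamma(k) = sigma^2 * sum_{i=0..q-k} theta_i * theta_{i+k},
and rho(k) = gamma(k) / gamma(0). Sigma^2 cancels.
  numerator   = (1)*(-0.167) + (-0.167)*(-0.781) = -0.036573.
  denominator = (1)^2 + (-0.167)^2 + (-0.781)^2 = 1.63785.
  rho(1) = -0.036573 / 1.63785 = -0.0223.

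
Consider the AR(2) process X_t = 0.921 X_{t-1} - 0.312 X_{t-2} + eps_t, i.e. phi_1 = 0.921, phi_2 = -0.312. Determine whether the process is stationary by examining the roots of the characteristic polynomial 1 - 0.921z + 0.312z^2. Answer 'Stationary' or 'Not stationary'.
\text{Stationary}

The AR(p) characteristic polynomial is P(z) = 1 - 0.921z + 0.312z^2.
Stationarity requires all roots to lie outside the unit circle, i.e. |z| > 1 for every root.
Set 1 + (-0.921) z + (0.312) z^2 = 0, i.e. a z^2 + b z + c = 0 with a = 0.312, b = -0.921, c = 1.
Discriminant D = b^2 - 4ac = (-0.921)^2 - 4*(0.312)*1 = 0.848241 - (1.248) = -0.399759.
D < 0, so the roots are the complex-conjugate pair z = (-b +/- i sqrt(-D)) / (2a) = 1.476 +/- 1.0132i.
For a conjugate pair |z|^2 = z * conj(z) = (product of roots) = c/a = 1/(0.312) = 3.205128, so |z| = sqrt(3.205128) = 1.7903 for both roots.
Moduli of all roots: 1.7903, 1.7903.
All moduli strictly greater than 1? Yes.
Verdict: Stationary.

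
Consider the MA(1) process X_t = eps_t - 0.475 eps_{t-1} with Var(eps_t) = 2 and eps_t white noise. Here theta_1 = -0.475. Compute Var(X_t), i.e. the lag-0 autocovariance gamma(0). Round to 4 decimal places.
\gamma(0) = 2.4513

For an MA(q) process X_t = eps_t + sum_i theta_i eps_{t-i} with
Var(eps_t) = sigma^2, the variance is
  gamma(0) = sigma^2 * (1 + sum_i theta_i^2).
  sum_i theta_i^2 = (-0.475)^2 = 0.225625.
  gamma(0) = 2 * (1 + 0.225625) = 2 * 1.225625 = 2.45125, which rounds to 2.4513.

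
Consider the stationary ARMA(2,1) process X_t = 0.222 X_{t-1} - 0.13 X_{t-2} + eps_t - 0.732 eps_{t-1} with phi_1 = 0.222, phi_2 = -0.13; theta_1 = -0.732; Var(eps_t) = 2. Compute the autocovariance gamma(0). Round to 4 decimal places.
\gamma(0) = 2.6413

Multiply the model equation by X_{t-k} and take expectations. With theta_0 = psi_0 = 1 and psi_j the MA(infinity) weights, this gives
  gamma(k) - sum_i phi_i gamma(k-i) = c_k,
  c_k = sigma^2 * sum_{j=k..q} theta_j psi_{j-k}   (c_k = 0 for k > q),
using gamma(-m) = gamma(m).
psi-weights needed (psi_j = theta_j + sum_i phi_i psi_{j-i}):
  psi_1 = theta_1 + phi_1 = -0.732 + (0.222) = -0.51
Right-hand sides:
  c_0 = sigma^2 (1 + theta_1 psi_1) = 2 * (1 + (-0.732)(-0.51)) = 2 * 1.37332 = 2.74664
  c_1 = sigma^2 theta_1 = 2 * (-0.732) = -1.464
  c_2 = 0
Equations for k = 0, 1, 2 (AR order 2, c_2 = 0):
  (E0) gamma(0) = phi_1 gamma(1) + phi_2 gamma(2) + c_0
  (E1) gamma(1) = phi_1 gamma(0) + phi_2 gamma(1) + c_1
  (E2) gamma(2) = phi_1 gamma(1) + phi_2 gamma(0)
From (E1): gamma(1) = A gamma(0) + B with
  A = phi_1 / (1 - phi_2) = 0.222 / 1.13 = 0.19646,   B = c_1 / (1 - phi_2) = -1.464 / 1.13 = -1.295575.
Insert (E2) into (E0): gamma(0) (1 - phi_2^2) = phi_1 (1 + phi_2) gamma(1) + c_0.
  phi_1 (1 + phi_2) = (0.222)(0.87) = 0.19314,   1 - phi_2^2 = 0.9831.
Replace gamma(1) by A gamma(0) + B and collect gamma(0):
  gamma(0) [0.9831 - (0.19314)(0.19646)] = (0.19314)(-1.295575) + 2.74664
  gamma(0) * 0.945156 = 2.496413
  gamma(0) = 2.496413 / 0.945156 = 2.641271.
Therefore gamma(0) = 2.6413 (to 4 decimal places).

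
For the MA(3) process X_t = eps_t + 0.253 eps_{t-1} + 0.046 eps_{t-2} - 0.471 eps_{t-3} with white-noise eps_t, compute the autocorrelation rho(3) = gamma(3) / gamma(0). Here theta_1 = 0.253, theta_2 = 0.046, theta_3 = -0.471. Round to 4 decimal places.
\rho(3) = -0.3657

For an MA(q) process with theta_0 = 1, the autocovariance is
  gamma(k) = sigma^2 * sum_{i=0..q-k} theta_i * theta_{i+k},
and rho(k) = gamma(k) / gamma(0). Sigma^2 cancels.
  numerator   = (1)*(-0.471) = -0.471.
  denominator = (1)^2 + (0.253)^2 + (0.046)^2 + (-0.471)^2 = 1.287966.
  rho(3) = -0.471 / 1.287966 = -0.3657.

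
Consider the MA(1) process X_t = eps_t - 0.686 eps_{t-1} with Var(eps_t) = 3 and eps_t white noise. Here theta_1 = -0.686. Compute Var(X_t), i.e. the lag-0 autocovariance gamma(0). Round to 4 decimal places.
\gamma(0) = 4.4118

For an MA(q) process X_t = eps_t + sum_i theta_i eps_{t-i} with
Var(eps_t) = sigma^2, the variance is
  gamma(0) = sigma^2 * (1 + sum_i theta_i^2).
  sum_i theta_i^2 = (-0.686)^2 = 0.470596.
  gamma(0) = 3 * (1 + 0.470596) = 3 * 1.470596 = 4.411788, which rounds to 4.4118.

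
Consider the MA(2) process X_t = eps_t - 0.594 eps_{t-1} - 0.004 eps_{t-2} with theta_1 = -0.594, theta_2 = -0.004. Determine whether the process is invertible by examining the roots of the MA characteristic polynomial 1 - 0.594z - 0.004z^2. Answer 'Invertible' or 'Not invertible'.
\text{Invertible}

The MA(q) characteristic polynomial is P(z) = 1 - 0.594z - 0.004z^2.
Invertibility requires all roots to lie outside the unit circle, i.e. |z| > 1 for every root.
Set 1 + (-0.594) z + (-0.004) z^2 = 0, i.e. a z^2 + b z + c = 0 with a = -0.004, b = -0.594, c = 1.
Discriminant D = b^2 - 4ac = (-0.594)^2 - 4*(-0.004)*1 = 0.352836 - (-0.016) = 0.368836.
D >= 0, so the roots are real: z = (-b +/- sqrt(D)) / (2a) = (0.594 +/- 0.607319) / (-0.008).
  z_1 = (0.594 + 0.607319) / (-0.008) = -150.1648,   |z_1| = 150.1648.
  z_2 = (0.594 - 0.607319) / (-0.008) = 1.6648,   |z_2| = 1.6648.
Moduli of all roots: 150.1648, 1.6648.
All moduli strictly greater than 1? Yes.
Verdict: Invertible.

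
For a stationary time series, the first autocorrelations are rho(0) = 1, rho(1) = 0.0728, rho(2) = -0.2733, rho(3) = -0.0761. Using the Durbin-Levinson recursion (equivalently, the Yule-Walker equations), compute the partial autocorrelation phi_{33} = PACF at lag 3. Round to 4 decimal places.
\phi_{33} = -0.0330

The PACF at lag k is phi_{kk}, the last component of the solution
to the Yule-Walker system G_k phi = r_k where
  (G_k)_{ij} = rho(|i - j|), (r_k)_i = rho(i), i,j = 1..k.
Equivalently, Durbin-Levinson gives phi_{kk} iteratively:
  phi_{11} = rho(1)
  phi_{kk} = [rho(k) - sum_{j=1..k-1} phi_{k-1,j} rho(k-j)]
            / [1 - sum_{j=1..k-1} phi_{k-1,j} rho(j)],
  phi_{k,j} = phi_{k-1,j} - phi_{kk} phi_{k-1,k-j},  j = 1..k-1.
Step k = 1:
  phi_11 = rho(1) = 0.0728.
Step k = 2:
  phi_22 = [rho(2) - phi_11 rho(1)] / [1 - phi_11 rho(1)] = [-0.2733 - (0.0728)(0.0728)] / [1 - (0.0728)(0.0728)]
         = -0.27859984 / 0.99470016 = -0.280084.
  Update: phi_21 = phi_11 - phi_22 phi_11 = 0.0728 - (-0.280084)(0.0728) = 0.09319.
Step k = 3:
  phi_33 = [rho(3) - phi_21 rho(2) - phi_22 rho(1)] / [1 - phi_21 rho(1) - phi_22 rho(2)]
    numerator   = -0.0761 - (0.09319)(-0.2733) - (-0.280084)(0.0728) = -0.030241
    denominator = 1 - (0.09319)(0.0728) - (-0.280084)(-0.2733) = 0.91666874
  phi_33 = -0.030241 / 0.91666874 = -0.033.
Therefore phi_{33} = -0.0330.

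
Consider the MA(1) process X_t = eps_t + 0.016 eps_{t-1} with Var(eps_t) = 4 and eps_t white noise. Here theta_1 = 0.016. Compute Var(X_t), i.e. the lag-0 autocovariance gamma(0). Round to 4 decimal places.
\gamma(0) = 4.0010

For an MA(q) process X_t = eps_t + sum_i theta_i eps_{t-i} with
Var(eps_t) = sigma^2, the variance is
  gamma(0) = sigma^2 * (1 + sum_i theta_i^2).
  sum_i theta_i^2 = (0.016)^2 = 0.000256.
  gamma(0) = 4 * (1 + 0.000256) = 4 * 1.000256 = 4.001024, which rounds to 4.0010.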